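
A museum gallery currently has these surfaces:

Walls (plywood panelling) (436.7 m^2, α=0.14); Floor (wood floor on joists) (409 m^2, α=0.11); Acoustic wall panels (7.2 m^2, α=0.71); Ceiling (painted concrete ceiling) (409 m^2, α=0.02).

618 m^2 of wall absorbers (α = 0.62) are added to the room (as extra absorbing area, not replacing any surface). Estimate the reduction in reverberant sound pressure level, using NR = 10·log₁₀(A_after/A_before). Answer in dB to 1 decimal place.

6.2 dB

A_before = Σ Sᵢαᵢ = 436.7*0.14 + 409*0.11 + 7.2*0.71 + 409*0.02 = 119.420 sabins.
Treatment contributes 618·0.62 = 383.160 sabins.
New total A_after = 502.580 sabins.
Reduction = 10 log₁₀(A_after/A_before) = 10 log₁₀(4.2085) = 6.2 dB.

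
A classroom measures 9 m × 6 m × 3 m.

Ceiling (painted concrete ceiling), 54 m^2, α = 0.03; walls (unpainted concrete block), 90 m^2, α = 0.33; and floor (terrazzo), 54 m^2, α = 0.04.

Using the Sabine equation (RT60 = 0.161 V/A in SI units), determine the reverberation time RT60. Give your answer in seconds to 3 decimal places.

A = Σ Sᵢαᵢ = 54×0.03 + 90×0.33 + 54×0.04 = 33.480 sabins.
Room volume: 162 m³.
Sabine: RT60 = 0.161 × 162 / 33.480 = 0.779 s.

0.779 sec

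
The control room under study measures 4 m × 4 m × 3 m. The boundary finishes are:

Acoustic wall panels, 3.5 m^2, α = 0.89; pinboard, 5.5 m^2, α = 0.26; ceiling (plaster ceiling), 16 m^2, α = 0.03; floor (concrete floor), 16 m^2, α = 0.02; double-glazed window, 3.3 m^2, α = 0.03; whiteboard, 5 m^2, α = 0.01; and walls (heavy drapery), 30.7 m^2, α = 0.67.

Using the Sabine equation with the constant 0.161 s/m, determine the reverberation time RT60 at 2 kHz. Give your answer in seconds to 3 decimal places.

A = Σ Sᵢαᵢ = 3.5×0.89 + 5.5×0.26 + 16×0.03 + 16×0.02 + 3.3×0.03 + 5×0.01 + 30.7×0.67 = 26.063 sabins.
Volume V = 4 × 4 × 3 = 48 m³.
Sabine: RT60 = 0.161 × 48 / 26.063 = 0.297 s.

0.297 sec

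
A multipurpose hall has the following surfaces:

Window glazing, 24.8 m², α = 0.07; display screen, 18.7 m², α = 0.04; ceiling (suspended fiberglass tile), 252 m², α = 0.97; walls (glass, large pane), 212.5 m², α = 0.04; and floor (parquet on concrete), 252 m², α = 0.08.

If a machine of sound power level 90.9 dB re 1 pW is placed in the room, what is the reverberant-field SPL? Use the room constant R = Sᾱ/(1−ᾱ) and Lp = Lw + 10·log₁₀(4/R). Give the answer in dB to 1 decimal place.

Σ(Sᵢαᵢ) = 24.8×0.07 + 18.7×0.04 + 252×0.97 + 212.5×0.04 + 252×0.08 = 275.584; total area S = 760.0 m².
ᾱ = 0.3626, so room constant R = A/(1−ᾱ) = 432.356 m².
Lp = Lw + 10 log₁₀(4/R) = 90.9 -20.34 = 70.6 dB.

70.6 dB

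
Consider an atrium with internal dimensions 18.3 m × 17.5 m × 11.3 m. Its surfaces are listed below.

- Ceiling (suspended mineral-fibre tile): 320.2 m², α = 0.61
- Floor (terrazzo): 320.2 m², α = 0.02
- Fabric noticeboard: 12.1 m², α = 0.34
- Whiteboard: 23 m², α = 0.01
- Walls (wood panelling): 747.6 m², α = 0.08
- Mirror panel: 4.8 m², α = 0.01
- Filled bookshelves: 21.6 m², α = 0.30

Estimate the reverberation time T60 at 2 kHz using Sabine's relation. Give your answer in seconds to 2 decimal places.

Equivalent absorption area: A = 320.2*0.61 + 320.2*0.02 + 12.1*0.34 + 23*0.01 + 747.6*0.08 + 4.8*0.01 + 21.6*0.30 = 272.406 m².
V = 18.3·17.5·11.3 = 3618.825 m³.
T = 0.161 V/A = 0.161·3618.825/272.406 = 2.14 s.

2.14 seconds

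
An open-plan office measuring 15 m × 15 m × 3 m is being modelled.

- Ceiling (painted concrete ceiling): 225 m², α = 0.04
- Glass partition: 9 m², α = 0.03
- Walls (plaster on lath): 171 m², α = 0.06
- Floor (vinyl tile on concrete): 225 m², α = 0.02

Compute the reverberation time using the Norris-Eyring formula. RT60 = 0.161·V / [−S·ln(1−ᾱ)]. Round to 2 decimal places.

Total surface area S = 225 + 9 + 171 + 225 = 630.0 m².
Absorption A = 225×0.04 + 9×0.03 + 171×0.06 + 225×0.02 = 24.030 sabins.
Mean coefficient ᾱ = A/S = 0.0381.
Eyring denominator: −S ln(1−ᾱ) = 24.472.
V = 15 × 15 × 3 = 675 m³.
RT60 = 0.161 × 675 / 24.472 = 4.44 s.

4.44 s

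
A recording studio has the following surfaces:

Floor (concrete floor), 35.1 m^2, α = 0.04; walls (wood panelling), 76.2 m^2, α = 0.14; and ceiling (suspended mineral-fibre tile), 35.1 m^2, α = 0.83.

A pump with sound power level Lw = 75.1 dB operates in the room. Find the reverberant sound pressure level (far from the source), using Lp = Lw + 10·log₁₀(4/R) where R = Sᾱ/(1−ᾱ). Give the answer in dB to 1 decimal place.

A = 41.205 sabins; S = 146.4 m^2.
ᾱ = 41.205/146.4 = 0.2815; R = Sᾱ/(1−ᾱ) = 41.205/(1−0.2815) = 57.349 m^2.
Lp = 75.1 + 10·log₁₀(4/57.349) = 75.1 + (-11.56) = 63.5 dB.

63.5 dB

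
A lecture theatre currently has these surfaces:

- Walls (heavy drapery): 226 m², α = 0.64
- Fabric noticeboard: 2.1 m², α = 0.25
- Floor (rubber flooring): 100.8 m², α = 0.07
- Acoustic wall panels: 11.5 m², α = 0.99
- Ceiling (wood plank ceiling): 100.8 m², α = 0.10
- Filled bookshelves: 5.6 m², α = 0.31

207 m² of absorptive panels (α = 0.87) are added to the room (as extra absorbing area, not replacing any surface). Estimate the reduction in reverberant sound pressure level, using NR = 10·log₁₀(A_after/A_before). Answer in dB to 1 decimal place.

Equivalent absorption area: A_before = 226×0.64 + 2.1×0.25 + 100.8×0.07 + 11.5×0.99 + 100.8×0.10 + 5.6×0.31 = 175.422 m².
Added absorption = 207 × 0.87 = 180.090 sabins.
New total A_after = 355.512 sabins.
NR = 10·log₁₀(355.512/175.422) = 3.1 dB.

3.1 dB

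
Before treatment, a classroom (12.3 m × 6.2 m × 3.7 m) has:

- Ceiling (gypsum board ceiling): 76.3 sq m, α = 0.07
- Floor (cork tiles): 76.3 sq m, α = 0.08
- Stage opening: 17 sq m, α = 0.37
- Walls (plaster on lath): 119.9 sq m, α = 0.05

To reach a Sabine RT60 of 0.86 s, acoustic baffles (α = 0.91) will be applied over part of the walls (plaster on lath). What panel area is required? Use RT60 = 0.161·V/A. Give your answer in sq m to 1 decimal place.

33.8

Equivalent absorption area: A₁ = 76.3·0.07 + 76.3·0.08 + 17·0.37 + 119.9·0.05 = 23.730 sq m.
V = 282.162 m³. Target absorption A₂ = 0.161 × 282.162 / 0.86 = 52.823 sabins.
Absorption to add: 52.823 − 23.730 = 29.093 sabins.
Each sq m of panel replacing the walls (plaster on lath) adds (0.91 − 0.05) = 0.86 sabins.
Area = ΔA/Δα = 29.093/0.86 = 33.8 sq m.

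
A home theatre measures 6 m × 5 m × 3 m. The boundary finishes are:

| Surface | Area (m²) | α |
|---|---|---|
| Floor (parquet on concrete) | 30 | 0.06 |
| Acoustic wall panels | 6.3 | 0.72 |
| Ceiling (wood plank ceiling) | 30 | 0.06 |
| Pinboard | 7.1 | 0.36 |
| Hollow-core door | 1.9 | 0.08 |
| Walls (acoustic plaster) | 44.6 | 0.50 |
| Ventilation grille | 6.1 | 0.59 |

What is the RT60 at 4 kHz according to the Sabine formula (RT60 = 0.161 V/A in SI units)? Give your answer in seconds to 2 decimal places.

Summing Sᵢαᵢ: 1.800 + 4.536 + 1.800 + 2.556 + 0.152 + 22.300 + 3.599 → A = 36.743 sabins.
Room volume: 90 m³.
Sabine: RT60 = 0.161 × 90 / 36.743 = 0.39 s.

0.39 sec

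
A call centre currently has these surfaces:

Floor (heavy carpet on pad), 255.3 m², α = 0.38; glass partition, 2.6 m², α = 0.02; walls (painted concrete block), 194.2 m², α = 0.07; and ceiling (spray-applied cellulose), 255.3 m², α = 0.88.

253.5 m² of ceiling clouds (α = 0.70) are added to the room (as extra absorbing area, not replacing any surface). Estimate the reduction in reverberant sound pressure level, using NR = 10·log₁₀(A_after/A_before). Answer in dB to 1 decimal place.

1.8 dB

Equivalent absorption area: A_before = 255.3*0.38 + 2.6*0.02 + 194.2*0.07 + 255.3*0.88 = 335.324 m².
Treatment contributes 253.5·0.70 = 177.450 sabins.
New total A_after = 512.774 sabins.
NR = 10·log₁₀(512.774/335.324) = 1.8 dB.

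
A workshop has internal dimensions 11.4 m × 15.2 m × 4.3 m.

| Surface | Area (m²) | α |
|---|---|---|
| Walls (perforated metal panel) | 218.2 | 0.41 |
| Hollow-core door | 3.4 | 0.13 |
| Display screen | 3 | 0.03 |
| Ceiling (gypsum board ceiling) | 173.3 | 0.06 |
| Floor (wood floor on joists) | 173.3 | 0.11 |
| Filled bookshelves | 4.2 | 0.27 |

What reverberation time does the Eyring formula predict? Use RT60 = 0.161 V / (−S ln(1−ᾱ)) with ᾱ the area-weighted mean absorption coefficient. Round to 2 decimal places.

S = Σ Sᵢ = 575.4 m².
Absorption A = 218.2×0.41 + 3.4×0.13 + 3×0.03 + 173.3×0.06 + 173.3×0.11 + 4.2×0.27 = 120.589 sabins.
ᾱ = 120.589 / 575.4 = 0.2096.
−S·ln(1−ᾱ) = −575.4 × ln(1 − 0.2096) = 135.343.
V = 11.4 × 15.2 × 4.3 = 745.104 m³.
T = 0.161·V/[−S·ln(1−ᾱ)] = 0.161·745.104/135.343 = 0.89 s.

0.89 sec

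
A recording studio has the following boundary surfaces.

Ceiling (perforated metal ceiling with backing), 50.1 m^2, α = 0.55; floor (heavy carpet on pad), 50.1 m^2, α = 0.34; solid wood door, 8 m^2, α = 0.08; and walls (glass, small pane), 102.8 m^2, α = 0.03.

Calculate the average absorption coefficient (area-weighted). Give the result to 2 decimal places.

0.23

S = Σ Sᵢ = 50.1 + 50.1 + 8 + 102.8 = 211.0 m^2.
A = 50.1×0.55 + 50.1×0.34 + 8×0.08 + 102.8×0.03 = 48.313 sabins.
ᾱ = A/S = 0.23.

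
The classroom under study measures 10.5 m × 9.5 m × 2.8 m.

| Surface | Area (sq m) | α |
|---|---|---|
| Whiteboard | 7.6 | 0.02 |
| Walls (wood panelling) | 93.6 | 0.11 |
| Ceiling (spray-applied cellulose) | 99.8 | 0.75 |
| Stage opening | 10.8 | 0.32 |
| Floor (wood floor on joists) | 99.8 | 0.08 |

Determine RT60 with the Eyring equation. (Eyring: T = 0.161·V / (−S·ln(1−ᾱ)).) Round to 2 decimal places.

S = Σ Sᵢ = 311.6 sq m.
Σ(Sᵢαᵢ) = 7.6×0.02 + 93.6×0.11 + 99.8×0.75 + 10.8×0.32 + 99.8×0.08 = 96.738.
ᾱ = 96.738 / 311.6 = 0.3105.
Eyring denominator: −S ln(1−ᾱ) = 115.849.
V = 10.5 × 9.5 × 2.8 = 279.3 m³.
T = 0.161·V/[−S·ln(1−ᾱ)] = 0.161·279.3/115.849 = 0.39 s.

0.39 seconds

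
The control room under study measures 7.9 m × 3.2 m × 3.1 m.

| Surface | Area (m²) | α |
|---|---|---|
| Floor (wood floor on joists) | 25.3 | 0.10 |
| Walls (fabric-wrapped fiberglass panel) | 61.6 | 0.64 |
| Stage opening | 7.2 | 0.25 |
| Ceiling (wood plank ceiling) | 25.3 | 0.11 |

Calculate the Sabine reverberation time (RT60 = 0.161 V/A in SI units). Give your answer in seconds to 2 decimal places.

Equivalent absorption area: A = 25.3×0.10 + 61.6×0.64 + 7.2×0.25 + 25.3×0.11 = 46.537 m².
Volume V = 7.9 × 3.2 × 3.1 = 78.368 m³.
Sabine: RT60 = 0.161 × 78.368 / 46.537 = 0.27 s.

0.27 s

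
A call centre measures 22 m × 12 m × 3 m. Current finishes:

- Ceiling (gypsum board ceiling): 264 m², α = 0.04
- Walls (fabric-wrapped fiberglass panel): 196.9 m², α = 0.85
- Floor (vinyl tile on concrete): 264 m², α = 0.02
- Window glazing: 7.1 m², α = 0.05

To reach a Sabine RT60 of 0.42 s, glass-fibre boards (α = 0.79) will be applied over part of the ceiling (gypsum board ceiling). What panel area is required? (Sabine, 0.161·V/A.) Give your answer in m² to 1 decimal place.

160.1

Summing Sᵢαᵢ: 10.560 + 167.365 + 5.280 + 0.355 → A₁ = 183.560 sabins.
V = 792 m³. Target absorption A₂ = 0.161 × 792 / 0.42 = 303.600 sabins.
Absorption to add: 303.600 − 183.560 = 120.040 sabins.
Net gain per m²: Δα = 0.79 − 0.04 = 0.75.
Panel area = 120.040 / 0.75 = 160.1 m².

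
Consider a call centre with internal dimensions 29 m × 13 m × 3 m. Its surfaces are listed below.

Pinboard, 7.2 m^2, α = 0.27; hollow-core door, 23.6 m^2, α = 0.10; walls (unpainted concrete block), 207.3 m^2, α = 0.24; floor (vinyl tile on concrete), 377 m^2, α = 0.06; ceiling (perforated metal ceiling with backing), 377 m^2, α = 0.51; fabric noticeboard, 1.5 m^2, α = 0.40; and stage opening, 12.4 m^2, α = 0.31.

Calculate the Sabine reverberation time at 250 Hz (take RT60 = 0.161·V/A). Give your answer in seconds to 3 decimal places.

Total absorption A = 7.2*0.27 + 23.6*0.10 + 207.3*0.24 + 377*0.06 + 377*0.51 + 1.5*0.40 + 12.4*0.31
  = 1.944 + 2.360 + 49.752 + 22.620 + 192.270 + 0.600 + 3.844 = 273.390 m^2 sabins.
Volume V = 29 × 13 × 3 = 1131 m³.
RT60 = 0.161 · V / A = 0.161 × 1131 / 273.390 = 0.666 s.

0.666 seconds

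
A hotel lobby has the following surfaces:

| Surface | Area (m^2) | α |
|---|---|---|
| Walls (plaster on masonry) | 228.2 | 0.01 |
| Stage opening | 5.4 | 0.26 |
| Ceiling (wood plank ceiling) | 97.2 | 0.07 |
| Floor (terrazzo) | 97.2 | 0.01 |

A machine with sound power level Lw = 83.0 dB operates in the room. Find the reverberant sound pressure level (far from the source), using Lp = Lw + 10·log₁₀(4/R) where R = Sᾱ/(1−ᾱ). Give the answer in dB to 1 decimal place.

Σ(Sᵢαᵢ) = 228.2·0.01 + 5.4·0.26 + 97.2·0.07 + 97.2·0.01 = 11.462; total area S = 428.0 m^2.
ᾱ = 11.462/428.0 = 0.0268; R = Sᾱ/(1−ᾱ) = 11.462/(1−0.0268) = 11.778 m^2.
Lp = Lw + 10 log₁₀(4/R) = 83.0 -4.69 = 78.3 dB.

78.3 dB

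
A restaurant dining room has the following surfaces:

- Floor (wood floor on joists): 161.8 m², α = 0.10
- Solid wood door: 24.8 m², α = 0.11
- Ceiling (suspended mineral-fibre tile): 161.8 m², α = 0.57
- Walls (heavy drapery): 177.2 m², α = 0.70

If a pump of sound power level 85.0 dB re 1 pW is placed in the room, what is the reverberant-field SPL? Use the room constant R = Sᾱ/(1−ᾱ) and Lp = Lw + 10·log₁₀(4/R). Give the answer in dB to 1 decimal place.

A = 235.174 sabins; S = 525.6 m².
ᾱ = 235.174/525.6 = 0.4474; R = Sᾱ/(1−ᾱ) = 235.174/(1−0.4474) = 425.577 m².
Lp = 85.0 + 10·log₁₀(4/425.577) = 85.0 + (-20.27) = 64.7 dB.

64.7 dB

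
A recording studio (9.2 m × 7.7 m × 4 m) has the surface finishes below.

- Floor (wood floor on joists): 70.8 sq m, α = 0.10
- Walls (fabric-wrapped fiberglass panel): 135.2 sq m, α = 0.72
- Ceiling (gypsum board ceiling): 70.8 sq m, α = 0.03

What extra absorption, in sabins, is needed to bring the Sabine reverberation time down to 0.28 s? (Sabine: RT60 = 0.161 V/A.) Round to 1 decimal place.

56.4 sabins

Total absorption A₁ = 70.8·0.10 + 135.2·0.72 + 70.8·0.03
  = 7.080 + 97.344 + 2.124 = 106.548 sq m sabins.
For T = 0.28 s, need A₂ = 0.161·V/T = 0.161·283.36/0.28 = 162.932 sabins.
Additional absorption ΔA = 162.932 − 106.548 = 56.4 sabins.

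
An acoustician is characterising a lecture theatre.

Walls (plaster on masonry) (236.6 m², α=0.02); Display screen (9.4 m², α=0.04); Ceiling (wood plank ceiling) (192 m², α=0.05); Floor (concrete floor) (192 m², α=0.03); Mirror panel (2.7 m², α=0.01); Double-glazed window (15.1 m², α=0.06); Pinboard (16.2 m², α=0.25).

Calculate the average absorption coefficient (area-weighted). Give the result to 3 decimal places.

Total surface area S = 664.0 m².
Weighted sum Σ Sα = 25.451.
ᾱ = A/S = 0.038.

0.038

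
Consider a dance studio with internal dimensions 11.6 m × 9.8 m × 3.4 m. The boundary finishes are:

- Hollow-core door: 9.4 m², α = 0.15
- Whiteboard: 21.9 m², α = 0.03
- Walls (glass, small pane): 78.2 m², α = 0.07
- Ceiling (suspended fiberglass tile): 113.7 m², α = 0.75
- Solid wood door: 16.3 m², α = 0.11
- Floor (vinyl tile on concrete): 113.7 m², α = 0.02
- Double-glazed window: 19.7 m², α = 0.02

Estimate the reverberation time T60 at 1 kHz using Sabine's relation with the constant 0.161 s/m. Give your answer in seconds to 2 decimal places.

A = Σ Sᵢαᵢ = 9.4*0.15 + 21.9*0.03 + 78.2*0.07 + 113.7*0.75 + 16.3*0.11 + 113.7*0.02 + 19.7*0.02 = 97.277 sabins.
V = 11.6·9.8·3.4 = 386.512 m³.
RT60 = 0.161 · V / A = 0.161 × 386.512 / 97.277 = 0.64 s.

0.64 sec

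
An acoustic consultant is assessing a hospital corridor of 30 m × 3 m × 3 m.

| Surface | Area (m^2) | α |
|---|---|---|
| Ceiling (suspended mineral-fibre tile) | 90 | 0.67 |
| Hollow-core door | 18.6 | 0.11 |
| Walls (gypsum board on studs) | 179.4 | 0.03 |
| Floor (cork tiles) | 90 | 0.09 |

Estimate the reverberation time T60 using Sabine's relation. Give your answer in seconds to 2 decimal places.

0.57 s

Total absorption A = 90×0.67 + 18.6×0.11 + 179.4×0.03 + 90×0.09
  = 60.300 + 2.046 + 5.382 + 8.100 = 75.828 m^2 sabins.
Room volume: 270 m³.
T = 0.161 V/A = 0.161·270/75.828 = 0.57 s.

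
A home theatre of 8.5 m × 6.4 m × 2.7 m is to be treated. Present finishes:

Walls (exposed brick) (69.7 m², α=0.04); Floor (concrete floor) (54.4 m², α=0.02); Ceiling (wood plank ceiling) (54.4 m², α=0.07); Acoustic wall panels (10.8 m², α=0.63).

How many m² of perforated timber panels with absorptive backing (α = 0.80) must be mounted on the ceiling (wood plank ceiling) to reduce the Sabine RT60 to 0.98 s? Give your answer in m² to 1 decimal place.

Equivalent absorption area: A₁ = 69.7×0.04 + 54.4×0.02 + 54.4×0.07 + 10.8×0.63 = 14.488 m².
V = 146.88 m³. Target absorption A₂ = 0.161 × 146.88 / 0.98 = 24.130 sabins.
Absorption to add: 24.130 − 14.488 = 9.642 sabins.
Each m² of panel replacing the ceiling (wood plank ceiling) adds (0.80 − 0.07) = 0.73 sabins.
Panel area = 9.642 / 0.73 = 13.2 m².

13.2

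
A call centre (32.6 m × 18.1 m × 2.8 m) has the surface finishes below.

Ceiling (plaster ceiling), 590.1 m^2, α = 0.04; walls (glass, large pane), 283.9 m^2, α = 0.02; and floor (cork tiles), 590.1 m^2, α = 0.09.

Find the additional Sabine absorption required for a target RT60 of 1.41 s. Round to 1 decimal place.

Summing Sᵢαᵢ: 23.604 + 5.678 + 53.109 → A₁ = 82.391 sabins.
Target A₂ = 0.161·1652.168/1.41 = 188.652 sabins (V = 1652.168 m³).
Additional absorption ΔA = 188.652 − 82.391 = 106.3 sabins.

106.3 sabins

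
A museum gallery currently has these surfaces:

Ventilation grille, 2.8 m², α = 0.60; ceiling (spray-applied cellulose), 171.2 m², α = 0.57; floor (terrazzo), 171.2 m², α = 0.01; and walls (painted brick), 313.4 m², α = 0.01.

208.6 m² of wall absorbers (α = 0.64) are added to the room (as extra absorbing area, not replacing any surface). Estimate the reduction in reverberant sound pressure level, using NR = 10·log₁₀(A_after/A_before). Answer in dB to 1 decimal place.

Summing Sᵢαᵢ: 1.680 + 97.584 + 1.712 + 3.134 → A_before = 104.110 sabins.
Treatment contributes 208.6·0.64 = 133.504 sabins.
A_after = 104.110 + 133.504 = 237.614 sabins.
Reduction = 10 log₁₀(A_after/A_before) = 10 log₁₀(2.2823) = 3.6 dB.

3.6 dB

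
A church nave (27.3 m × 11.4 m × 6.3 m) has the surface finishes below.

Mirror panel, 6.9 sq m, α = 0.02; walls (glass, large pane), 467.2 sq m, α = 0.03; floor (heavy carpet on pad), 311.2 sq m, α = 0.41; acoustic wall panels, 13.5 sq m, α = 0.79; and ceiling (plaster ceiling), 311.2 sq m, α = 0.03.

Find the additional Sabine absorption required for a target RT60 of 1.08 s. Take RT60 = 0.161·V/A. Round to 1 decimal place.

Equivalent absorption area: A₁ = 6.9×0.02 + 467.2×0.03 + 311.2×0.41 + 13.5×0.79 + 311.2×0.03 = 161.747 sq m.
V = 1960.686 m³. Required absorption A₂ = 0.161 × 1960.686 / 1.08 = 292.287 sabins.
Shortfall: 292.287 − 161.747 = 130.5 sabins.

130.5 sabins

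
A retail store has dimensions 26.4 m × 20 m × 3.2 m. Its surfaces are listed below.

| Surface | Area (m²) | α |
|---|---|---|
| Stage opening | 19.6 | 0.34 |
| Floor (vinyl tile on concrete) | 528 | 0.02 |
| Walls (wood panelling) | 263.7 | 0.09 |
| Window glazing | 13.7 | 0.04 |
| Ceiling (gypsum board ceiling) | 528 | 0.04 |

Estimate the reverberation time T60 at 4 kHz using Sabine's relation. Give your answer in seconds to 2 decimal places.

4.34 seconds

Total absorption A = 19.6*0.34 + 528*0.02 + 263.7*0.09 + 13.7*0.04 + 528*0.04
  = 6.664 + 10.560 + 23.733 + 0.548 + 21.120 = 62.625 m² sabins.
V = 26.4·20·3.2 = 1689.6 m³.
RT60 = 0.161 · V / A = 0.161 × 1689.6 / 62.625 = 4.34 s.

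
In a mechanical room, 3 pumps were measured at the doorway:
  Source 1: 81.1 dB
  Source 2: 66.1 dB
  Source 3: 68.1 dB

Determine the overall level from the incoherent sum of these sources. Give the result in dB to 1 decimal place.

81.4 dB

Sum in the linear (power) domain: Σ 10^(Lᵢ/10) = 10^(81.1/10) + 10^(66.1/10) + 10^(68.1/10) = 1.394e+08.
Combined level = 10 log₁₀(1.394e+08) = 81.4 dB.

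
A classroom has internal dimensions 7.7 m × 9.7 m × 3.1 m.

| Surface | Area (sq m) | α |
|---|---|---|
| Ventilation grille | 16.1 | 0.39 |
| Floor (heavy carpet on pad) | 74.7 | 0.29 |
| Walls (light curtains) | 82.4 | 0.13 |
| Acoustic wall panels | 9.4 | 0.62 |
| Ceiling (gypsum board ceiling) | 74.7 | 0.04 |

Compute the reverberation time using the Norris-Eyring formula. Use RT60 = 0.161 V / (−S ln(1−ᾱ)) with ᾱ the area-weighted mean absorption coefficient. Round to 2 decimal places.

S = Σ Sᵢ = 257.3 sq m.
Absorption A = 16.1×0.39 + 74.7×0.29 + 82.4×0.13 + 9.4×0.62 + 74.7×0.04 = 47.470 sabins.
ᾱ = 47.470 / 257.3 = 0.1845.
−S·ln(1−ᾱ) = −257.3 × ln(1 − 0.1845) = 52.477.
V = 7.7 × 9.7 × 3.1 = 231.539 m³.
RT60 = 0.161 × 231.539 / 52.477 = 0.71 s.

0.71 s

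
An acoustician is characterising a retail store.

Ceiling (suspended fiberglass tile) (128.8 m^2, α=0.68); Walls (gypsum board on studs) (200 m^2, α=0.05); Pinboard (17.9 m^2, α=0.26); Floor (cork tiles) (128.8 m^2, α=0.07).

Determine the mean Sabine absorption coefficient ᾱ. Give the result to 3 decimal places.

S = Σ Sᵢ = 128.8 + 200 + 17.9 + 128.8 = 475.5 m^2.
Weighted sum Σ Sα = 111.254.
ᾱ = 111.254 / 475.5 = 0.234.

0.234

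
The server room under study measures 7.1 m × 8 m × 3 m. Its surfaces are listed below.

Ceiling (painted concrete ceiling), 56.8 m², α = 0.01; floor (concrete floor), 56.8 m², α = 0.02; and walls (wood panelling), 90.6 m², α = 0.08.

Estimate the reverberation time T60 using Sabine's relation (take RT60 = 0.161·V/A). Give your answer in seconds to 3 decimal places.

3.065 seconds

A = Σ Sᵢαᵢ = 56.8×0.01 + 56.8×0.02 + 90.6×0.08 = 8.952 sabins.
Volume V = 7.1 × 8 × 3 = 170.4 m³.
RT60 = 0.161 · V / A = 0.161 × 170.4 / 8.952 = 3.065 s.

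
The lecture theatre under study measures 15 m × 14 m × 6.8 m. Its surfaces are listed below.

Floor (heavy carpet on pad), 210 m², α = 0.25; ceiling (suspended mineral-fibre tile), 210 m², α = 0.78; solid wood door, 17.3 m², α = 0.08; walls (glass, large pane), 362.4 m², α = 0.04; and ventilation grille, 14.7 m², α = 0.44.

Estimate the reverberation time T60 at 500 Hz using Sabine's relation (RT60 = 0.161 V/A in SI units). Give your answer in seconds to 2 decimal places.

0.96 s

A = Σ Sᵢαᵢ = 210·0.25 + 210·0.78 + 17.3·0.08 + 362.4·0.04 + 14.7·0.44 = 238.648 sabins.
Room volume: 1428 m³.
T = 0.161 V/A = 0.161·1428/238.648 = 0.96 s.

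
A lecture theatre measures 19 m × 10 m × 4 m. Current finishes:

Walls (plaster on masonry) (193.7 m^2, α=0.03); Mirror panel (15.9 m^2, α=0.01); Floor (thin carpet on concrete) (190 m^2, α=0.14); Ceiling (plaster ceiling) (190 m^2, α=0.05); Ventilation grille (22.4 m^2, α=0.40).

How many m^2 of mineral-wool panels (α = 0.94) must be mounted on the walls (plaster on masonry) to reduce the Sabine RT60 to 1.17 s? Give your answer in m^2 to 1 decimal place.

58.8

A₁ = Σ Sᵢαᵢ = 193.7×0.03 + 15.9×0.01 + 190×0.14 + 190×0.05 + 22.4×0.40 = 51.030 sabins.
V = 760 m³. Target absorption A₂ = 0.161 × 760 / 1.17 = 104.581 sabins.
ΔA needed = 104.581 − 51.030 = 53.551 sabins.
Net gain per m^2: Δα = 0.94 − 0.03 = 0.91.
Area = ΔA/Δα = 53.551/0.91 = 58.8 m^2.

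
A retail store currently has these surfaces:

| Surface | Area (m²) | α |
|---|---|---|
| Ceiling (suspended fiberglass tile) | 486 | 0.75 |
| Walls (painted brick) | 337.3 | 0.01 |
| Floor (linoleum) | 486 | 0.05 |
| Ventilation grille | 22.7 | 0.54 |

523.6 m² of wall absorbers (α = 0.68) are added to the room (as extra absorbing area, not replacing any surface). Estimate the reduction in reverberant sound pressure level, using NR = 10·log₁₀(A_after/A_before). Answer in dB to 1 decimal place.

2.7 dB

A_before = Σ Sᵢαᵢ = 486*0.75 + 337.3*0.01 + 486*0.05 + 22.7*0.54 = 404.431 sabins.
Treatment contributes 523.6·0.68 = 356.048 sabins.
New total A_after = 760.479 sabins.
Reduction = 10 log₁₀(A_after/A_before) = 10 log₁₀(1.8804) = 2.7 dB.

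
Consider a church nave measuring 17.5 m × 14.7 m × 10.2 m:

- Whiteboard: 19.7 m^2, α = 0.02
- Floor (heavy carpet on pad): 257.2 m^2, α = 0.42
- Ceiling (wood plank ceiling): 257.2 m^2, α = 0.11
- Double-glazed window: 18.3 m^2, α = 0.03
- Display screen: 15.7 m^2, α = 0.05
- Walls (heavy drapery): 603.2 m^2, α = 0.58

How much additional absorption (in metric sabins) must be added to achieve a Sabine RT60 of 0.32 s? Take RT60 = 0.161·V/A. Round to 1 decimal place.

832.3 sabins

Total absorption A₁ = 19.7·0.02 + 257.2·0.42 + 257.2·0.11 + 18.3·0.03 + 15.7·0.05 + 603.2·0.58
  = 0.394 + 108.024 + 28.292 + 0.549 + 0.785 + 349.856 = 487.900 m^2 sabins.
Target A₂ = 0.161·2623.95/0.32 = 1320.175 sabins (V = 2623.95 m³).
Additional absorption ΔA = 1320.175 − 487.900 = 832.3 sabins.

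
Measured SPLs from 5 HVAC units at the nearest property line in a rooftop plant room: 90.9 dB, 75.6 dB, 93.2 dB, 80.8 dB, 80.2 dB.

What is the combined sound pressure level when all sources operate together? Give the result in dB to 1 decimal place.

Sum in the linear (power) domain: Σ 10^(Lᵢ/10) = 10^(90.9/10) + 10^(75.6/10) + 10^(93.2/10) + 10^(80.8/10) + 10^(80.2/10) = 3.581e+09.
Back to dB: 10·log₁₀ Σ = 95.5 dB.

95.5 dB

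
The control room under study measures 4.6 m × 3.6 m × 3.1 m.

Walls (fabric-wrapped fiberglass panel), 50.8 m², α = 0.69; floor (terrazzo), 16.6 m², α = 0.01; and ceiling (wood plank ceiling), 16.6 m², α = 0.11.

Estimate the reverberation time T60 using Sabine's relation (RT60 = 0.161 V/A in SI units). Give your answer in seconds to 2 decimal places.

A = Σ Sᵢαᵢ = 50.8×0.69 + 16.6×0.01 + 16.6×0.11 = 37.044 sabins.
Room volume: 51.336 m³.
T = 0.161 V/A = 0.161·51.336/37.044 = 0.22 s.

0.22 seconds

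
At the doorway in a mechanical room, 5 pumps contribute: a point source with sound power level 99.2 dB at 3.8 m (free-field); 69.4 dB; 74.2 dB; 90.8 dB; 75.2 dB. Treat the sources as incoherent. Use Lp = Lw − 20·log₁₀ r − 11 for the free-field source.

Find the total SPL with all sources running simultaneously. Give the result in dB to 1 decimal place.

Source at 3.8 m: Lp = 99.2 − 20·log₁₀(3.8) − 11 = 76.6 dB.
Converting to relative power and adding: 10^(76.6/10) + 10^(69.4/10) + 10^(74.2/10) + 10^(90.8/10) + 10^(75.2/10) = 1.316e+09.
L_total = 10·log₁₀(1.316e+09) = 91.2 dB.

91.2 dB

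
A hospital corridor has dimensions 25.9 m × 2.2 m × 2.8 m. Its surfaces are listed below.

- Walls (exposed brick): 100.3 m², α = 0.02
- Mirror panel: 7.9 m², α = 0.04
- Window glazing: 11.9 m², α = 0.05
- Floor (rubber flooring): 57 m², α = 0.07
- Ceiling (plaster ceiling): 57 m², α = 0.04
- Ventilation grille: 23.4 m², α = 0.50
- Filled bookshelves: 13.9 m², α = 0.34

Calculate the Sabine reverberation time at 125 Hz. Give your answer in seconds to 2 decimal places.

1.00 s

Summing Sᵢαᵢ: 2.006 + 0.316 + 0.595 + 3.990 + 2.280 + 11.700 + 4.726 → A = 25.613 sabins.
Room volume: 159.544 m³.
RT60 = 0.161 · V / A = 0.161 × 159.544 / 25.613 = 1.00 s.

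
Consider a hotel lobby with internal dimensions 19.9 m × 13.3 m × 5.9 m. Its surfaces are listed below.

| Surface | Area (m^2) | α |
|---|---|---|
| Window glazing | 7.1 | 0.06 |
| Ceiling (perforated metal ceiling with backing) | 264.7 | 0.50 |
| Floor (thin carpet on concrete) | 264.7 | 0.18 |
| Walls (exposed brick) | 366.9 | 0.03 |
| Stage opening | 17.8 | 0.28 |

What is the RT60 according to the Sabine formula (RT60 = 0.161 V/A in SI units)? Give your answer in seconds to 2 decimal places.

1.28 sec

Equivalent absorption area: A = 7.1*0.06 + 264.7*0.50 + 264.7*0.18 + 366.9*0.03 + 17.8*0.28 = 196.413 m^2.
Room volume: 1561.553 m³.
T = 0.161 V/A = 0.161·1561.553/196.413 = 1.28 s.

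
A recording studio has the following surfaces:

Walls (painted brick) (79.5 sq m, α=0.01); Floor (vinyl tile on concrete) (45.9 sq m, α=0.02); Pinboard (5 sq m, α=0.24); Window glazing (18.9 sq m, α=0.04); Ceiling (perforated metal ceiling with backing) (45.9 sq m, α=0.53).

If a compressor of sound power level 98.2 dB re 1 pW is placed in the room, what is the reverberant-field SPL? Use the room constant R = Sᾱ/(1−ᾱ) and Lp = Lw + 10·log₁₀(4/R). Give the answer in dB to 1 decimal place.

A = 27.996 sabins; S = 195.2 sq m.
ᾱ = 0.1434, so room constant R = A/(1−ᾱ) = 32.683 sq m.
Lp = Lw + 10 log₁₀(4/R) = 98.2 -9.12 = 89.1 dB.

89.1 dB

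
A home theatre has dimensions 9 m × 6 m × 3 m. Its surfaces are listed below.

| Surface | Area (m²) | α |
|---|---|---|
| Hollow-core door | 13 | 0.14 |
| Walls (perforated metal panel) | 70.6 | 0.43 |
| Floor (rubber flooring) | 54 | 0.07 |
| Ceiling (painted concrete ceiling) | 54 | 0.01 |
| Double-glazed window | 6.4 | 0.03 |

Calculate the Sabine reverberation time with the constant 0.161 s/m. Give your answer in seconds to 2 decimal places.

Equivalent absorption area: A = 13·0.14 + 70.6·0.43 + 54·0.07 + 54·0.01 + 6.4·0.03 = 36.690 m².
V = 9·6·3 = 162 m³.
RT60 = 0.161 · V / A = 0.161 × 162 / 36.690 = 0.71 s.

0.71 seconds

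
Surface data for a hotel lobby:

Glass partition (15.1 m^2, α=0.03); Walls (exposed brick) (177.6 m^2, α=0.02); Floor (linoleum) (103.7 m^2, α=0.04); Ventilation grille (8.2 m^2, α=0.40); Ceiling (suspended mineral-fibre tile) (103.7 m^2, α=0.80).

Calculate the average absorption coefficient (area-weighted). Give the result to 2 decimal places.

Total surface area S = 408.3 m^2.
Σ(Sᵢαᵢ) = 15.1·0.03 + 177.6·0.02 + 103.7·0.04 + 8.2·0.40 + 103.7·0.80 = 94.393.
ᾱ = 94.393 / 408.3 = 0.23.

0.23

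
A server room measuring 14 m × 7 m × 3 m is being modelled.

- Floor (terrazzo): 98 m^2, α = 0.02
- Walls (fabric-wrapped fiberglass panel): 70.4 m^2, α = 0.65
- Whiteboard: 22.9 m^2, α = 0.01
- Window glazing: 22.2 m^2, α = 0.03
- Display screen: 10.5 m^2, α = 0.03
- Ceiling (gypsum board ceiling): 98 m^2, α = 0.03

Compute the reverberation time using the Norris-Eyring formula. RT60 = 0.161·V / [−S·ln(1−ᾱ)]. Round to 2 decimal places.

0.84 seconds

S = Σ Sᵢ = 322.0 m^2.
Absorption A = 98×0.02 + 70.4×0.65 + 22.9×0.01 + 22.2×0.03 + 10.5×0.03 + 98×0.03 = 51.870 sabins.
Mean coefficient ᾱ = A/S = 0.1611.
−S·ln(1−ᾱ) = −322.0 × ln(1 − 0.1611) = 56.564.
V = 14 × 7 × 3 = 294 m³.
T = 0.161·V/[−S·ln(1−ᾱ)] = 0.161·294/56.564 = 0.84 s.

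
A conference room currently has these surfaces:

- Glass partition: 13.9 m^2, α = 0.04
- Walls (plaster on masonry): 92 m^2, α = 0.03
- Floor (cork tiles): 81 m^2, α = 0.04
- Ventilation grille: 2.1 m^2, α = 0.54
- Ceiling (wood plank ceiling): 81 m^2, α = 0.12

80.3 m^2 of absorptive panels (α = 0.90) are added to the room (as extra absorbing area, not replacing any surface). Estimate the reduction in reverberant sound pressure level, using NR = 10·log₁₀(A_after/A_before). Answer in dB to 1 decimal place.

Equivalent absorption area: A_before = 13.9·0.04 + 92·0.03 + 81·0.04 + 2.1·0.54 + 81·0.12 = 17.410 m^2.
Added absorption = 80.3 × 0.90 = 72.270 sabins.
A_after = 17.410 + 72.270 = 89.680 sabins.
Reduction = 10 log₁₀(A_after/A_before) = 10 log₁₀(5.1511) = 7.1 dB.

7.1 dB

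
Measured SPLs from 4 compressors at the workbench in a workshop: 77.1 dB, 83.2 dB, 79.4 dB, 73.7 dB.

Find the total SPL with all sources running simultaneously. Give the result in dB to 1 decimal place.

Converting to relative power and adding: 10^(77.1/10) + 10^(83.2/10) + 10^(79.4/10) + 10^(73.7/10) = 3.708e+08.
Back to dB: 10·log₁₀ Σ = 85.7 dB.

85.7 dB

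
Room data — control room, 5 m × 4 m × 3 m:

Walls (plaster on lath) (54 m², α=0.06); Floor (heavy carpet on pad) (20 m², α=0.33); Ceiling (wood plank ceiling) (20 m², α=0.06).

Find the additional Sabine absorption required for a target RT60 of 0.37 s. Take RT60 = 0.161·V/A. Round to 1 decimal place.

Summing Sᵢαᵢ: 3.240 + 6.600 + 1.200 → A₁ = 11.040 sabins.
Target A₂ = 0.161·60/0.37 = 26.108 sabins (V = 60 m³).
ΔA = A₂ − A₁ = 26.108 − 11.040 = 15.1 sabins.

15.1 sabins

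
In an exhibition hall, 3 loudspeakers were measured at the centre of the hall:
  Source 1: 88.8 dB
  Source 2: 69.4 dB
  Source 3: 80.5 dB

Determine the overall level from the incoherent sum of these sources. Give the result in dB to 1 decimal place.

89.4 dB

Sum in the linear (power) domain: Σ 10^(Lᵢ/10) = 10^(88.8/10) + 10^(69.4/10) + 10^(80.5/10) = 8.795e+08.
Combined level = 10 log₁₀(8.795e+08) = 89.4 dB.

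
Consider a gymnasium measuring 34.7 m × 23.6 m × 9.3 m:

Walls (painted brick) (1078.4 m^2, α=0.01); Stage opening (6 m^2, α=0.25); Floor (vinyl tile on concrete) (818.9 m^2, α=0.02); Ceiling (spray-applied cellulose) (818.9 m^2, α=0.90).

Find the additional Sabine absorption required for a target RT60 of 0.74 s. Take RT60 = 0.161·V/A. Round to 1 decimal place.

A₁ = Σ Sᵢαᵢ = 1078.4·0.01 + 6·0.25 + 818.9·0.02 + 818.9·0.90 = 765.672 sabins.
For T = 0.74 s, need A₂ = 0.161·V/T = 0.161·7615.956/0.74 = 1656.985 sabins.
ΔA = A₂ − A₁ = 1656.985 − 765.672 = 891.3 sabins.

891.3 sabins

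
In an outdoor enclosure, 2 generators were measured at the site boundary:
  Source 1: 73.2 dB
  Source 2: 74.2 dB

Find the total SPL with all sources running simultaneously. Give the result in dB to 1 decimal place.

76.7 dB

Sum in the linear (power) domain: Σ 10^(Lᵢ/10) = 10^(73.2/10) + 10^(74.2/10) = 4.72e+07.
L_total = 10·log₁₀(4.72e+07) = 76.7 dB.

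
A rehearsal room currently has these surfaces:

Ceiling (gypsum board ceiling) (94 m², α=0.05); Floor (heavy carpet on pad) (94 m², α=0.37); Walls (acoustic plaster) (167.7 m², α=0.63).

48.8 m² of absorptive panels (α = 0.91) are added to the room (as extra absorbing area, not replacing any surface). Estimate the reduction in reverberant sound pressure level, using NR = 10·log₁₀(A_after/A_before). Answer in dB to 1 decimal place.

Total absorption A_before = 94×0.05 + 94×0.37 + 167.7×0.63
  = 4.700 + 34.780 + 105.651 = 145.131 m² sabins.
Added absorption = 48.8 × 0.91 = 44.408 sabins.
New total A_after = 189.539 sabins.
NR = 10·log₁₀(189.539/145.131) = 1.2 dB.

1.2 dB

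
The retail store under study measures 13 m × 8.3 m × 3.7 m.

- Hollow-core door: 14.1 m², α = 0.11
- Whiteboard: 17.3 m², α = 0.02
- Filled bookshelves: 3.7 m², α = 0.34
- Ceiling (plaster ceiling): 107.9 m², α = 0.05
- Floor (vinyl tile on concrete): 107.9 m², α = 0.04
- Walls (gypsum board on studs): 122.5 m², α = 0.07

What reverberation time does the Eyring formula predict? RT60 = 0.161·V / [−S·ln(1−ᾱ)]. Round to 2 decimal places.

S = Σ Sᵢ = 373.4 m².
Absorption A = 14.1·0.11 + 17.3·0.02 + 3.7·0.34 + 107.9·0.05 + 107.9·0.04 + 122.5·0.07 = 21.441 sabins.
Mean coefficient ᾱ = A/S = 0.0574.
−S·ln(1−ᾱ) = −373.4 × ln(1 − 0.0574) = 22.073.
V = 13 × 8.3 × 3.7 = 399.23 m³.
RT60 = 0.161 × 399.23 / 22.073 = 2.91 s.

2.91 sec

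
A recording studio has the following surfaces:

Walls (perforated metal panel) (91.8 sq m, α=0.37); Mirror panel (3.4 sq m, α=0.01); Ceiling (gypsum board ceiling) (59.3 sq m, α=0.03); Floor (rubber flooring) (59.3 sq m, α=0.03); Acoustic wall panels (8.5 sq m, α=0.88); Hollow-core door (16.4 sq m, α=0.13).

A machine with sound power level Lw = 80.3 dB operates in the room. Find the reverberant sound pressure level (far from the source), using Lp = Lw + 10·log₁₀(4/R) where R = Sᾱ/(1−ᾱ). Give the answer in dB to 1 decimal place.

Σ(Sᵢαᵢ) = 91.8×0.37 + 3.4×0.01 + 59.3×0.03 + 59.3×0.03 + 8.5×0.88 + 16.4×0.13 = 47.170; total area S = 238.7 sq m.
ᾱ = 47.170/238.7 = 0.1976; R = Sᾱ/(1−ᾱ) = 47.170/(1−0.1976) = 58.786 sq m.
Lp = Lw + 10 log₁₀(4/R) = 80.3 -11.67 = 68.6 dB.

68.6 dB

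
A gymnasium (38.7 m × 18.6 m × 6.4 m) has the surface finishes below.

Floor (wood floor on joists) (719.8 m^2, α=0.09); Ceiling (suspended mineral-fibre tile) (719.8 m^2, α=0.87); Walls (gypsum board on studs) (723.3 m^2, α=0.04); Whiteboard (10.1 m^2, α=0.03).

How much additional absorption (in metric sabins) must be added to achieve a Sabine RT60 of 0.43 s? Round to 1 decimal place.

Equivalent absorption area: A₁ = 719.8·0.09 + 719.8·0.87 + 723.3·0.04 + 10.1·0.03 = 720.243 m^2.
V = 4606.848 m³. Required absorption A₂ = 0.161 × 4606.848 / 0.43 = 1724.890 sabins.
ΔA = A₂ − A₁ = 1724.890 − 720.243 = 1004.6 sabins.

1004.6 sabins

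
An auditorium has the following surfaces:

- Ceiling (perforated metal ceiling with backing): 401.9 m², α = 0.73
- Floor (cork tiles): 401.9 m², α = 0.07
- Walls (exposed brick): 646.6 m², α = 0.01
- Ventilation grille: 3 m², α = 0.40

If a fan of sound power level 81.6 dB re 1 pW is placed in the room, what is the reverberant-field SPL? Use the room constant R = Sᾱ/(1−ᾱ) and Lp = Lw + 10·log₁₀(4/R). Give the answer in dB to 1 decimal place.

61.3 dB

Σ(Sᵢαᵢ) = 401.9×0.73 + 401.9×0.07 + 646.6×0.01 + 3×0.40 = 329.186; total area S = 1453.4 m².
ᾱ = 329.186/1453.4 = 0.2265; R = Sᾱ/(1−ᾱ) = 329.186/(1−0.2265) = 425.580 m².
Lp = 81.6 + 10·log₁₀(4/425.580) = 81.6 + (-20.27) = 61.3 dB.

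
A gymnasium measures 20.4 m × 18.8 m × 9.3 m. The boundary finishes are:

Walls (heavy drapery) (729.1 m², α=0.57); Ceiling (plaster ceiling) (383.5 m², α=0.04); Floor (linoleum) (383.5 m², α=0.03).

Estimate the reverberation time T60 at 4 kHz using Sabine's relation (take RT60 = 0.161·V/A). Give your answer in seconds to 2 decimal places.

1.30 s

Summing Sᵢαᵢ: 415.587 + 15.340 + 11.505 → A = 442.432 sabins.
V = 20.4·18.8·9.3 = 3566.736 m³.
T = 0.161 V/A = 0.161·3566.736/442.432 = 1.30 s.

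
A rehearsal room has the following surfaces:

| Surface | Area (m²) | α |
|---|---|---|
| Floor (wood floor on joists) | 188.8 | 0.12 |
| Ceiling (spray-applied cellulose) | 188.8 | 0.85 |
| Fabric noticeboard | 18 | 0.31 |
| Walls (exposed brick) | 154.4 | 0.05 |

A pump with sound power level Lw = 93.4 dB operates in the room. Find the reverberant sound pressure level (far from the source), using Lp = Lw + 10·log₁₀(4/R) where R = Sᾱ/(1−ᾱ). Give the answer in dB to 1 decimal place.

A = 196.436 sabins; S = 550.0 m².
ᾱ = 0.3572, so room constant R = A/(1−ᾱ) = 305.594 m².
Lp = 93.4 + 10·log₁₀(4/305.594) = 93.4 + (-18.83) = 74.6 dB.

74.6 dB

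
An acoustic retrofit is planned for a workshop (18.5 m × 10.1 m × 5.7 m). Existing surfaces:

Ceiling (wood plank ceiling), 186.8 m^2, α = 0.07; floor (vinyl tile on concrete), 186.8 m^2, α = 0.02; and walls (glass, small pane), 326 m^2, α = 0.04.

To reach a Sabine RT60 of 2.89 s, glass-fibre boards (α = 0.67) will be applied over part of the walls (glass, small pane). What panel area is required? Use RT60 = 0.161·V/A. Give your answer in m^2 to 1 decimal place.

46.8

Summing Sᵢαᵢ: 13.076 + 3.736 + 13.040 → A₁ = 29.852 sabins.
V = 1065.045 m³. Target absorption A₂ = 0.161 × 1065.045 / 2.89 = 59.333 sabins.
ΔA needed = 59.333 − 29.852 = 29.481 sabins.
Each m^2 of panel replacing the walls (glass, small pane) adds (0.67 − 0.04) = 0.63 sabins.
Area = ΔA/Δα = 29.481/0.63 = 46.8 m^2.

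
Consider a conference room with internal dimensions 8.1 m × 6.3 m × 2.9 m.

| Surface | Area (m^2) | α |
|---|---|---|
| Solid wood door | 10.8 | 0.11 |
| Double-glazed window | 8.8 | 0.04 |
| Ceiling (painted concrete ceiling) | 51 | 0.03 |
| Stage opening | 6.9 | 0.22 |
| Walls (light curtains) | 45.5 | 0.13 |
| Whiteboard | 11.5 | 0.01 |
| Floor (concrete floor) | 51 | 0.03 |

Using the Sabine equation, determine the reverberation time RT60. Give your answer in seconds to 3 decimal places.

1.961 sec

Summing Sᵢαᵢ: 1.188 + 0.352 + 1.530 + 1.518 + 5.915 + 0.115 + 1.530 → A = 12.148 sabins.
Volume V = 8.1 × 6.3 × 2.9 = 147.987 m³.
RT60 = 0.161 · V / A = 0.161 × 147.987 / 12.148 = 1.961 s.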